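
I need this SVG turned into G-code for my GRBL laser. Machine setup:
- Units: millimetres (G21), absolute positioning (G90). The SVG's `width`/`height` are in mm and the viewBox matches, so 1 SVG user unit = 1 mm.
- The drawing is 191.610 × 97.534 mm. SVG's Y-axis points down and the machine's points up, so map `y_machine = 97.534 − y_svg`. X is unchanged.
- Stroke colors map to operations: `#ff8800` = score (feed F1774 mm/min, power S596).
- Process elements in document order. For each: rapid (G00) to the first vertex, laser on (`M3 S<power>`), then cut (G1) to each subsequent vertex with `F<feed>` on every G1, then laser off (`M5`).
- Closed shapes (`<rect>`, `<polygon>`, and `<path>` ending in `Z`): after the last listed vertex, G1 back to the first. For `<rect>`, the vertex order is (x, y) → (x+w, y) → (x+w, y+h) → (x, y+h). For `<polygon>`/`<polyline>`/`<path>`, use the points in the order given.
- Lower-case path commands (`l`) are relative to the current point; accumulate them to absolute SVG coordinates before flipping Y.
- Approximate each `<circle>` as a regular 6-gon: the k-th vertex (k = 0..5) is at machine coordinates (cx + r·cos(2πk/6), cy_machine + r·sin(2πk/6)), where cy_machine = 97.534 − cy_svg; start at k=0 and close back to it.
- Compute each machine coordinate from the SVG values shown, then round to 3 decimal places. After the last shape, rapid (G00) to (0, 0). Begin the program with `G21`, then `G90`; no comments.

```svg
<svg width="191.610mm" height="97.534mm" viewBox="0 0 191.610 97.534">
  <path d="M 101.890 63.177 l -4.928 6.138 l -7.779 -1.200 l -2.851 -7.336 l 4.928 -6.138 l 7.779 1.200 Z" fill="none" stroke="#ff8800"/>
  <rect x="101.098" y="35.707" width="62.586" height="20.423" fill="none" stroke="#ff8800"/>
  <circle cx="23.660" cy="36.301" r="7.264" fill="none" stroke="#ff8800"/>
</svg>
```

G21
G90
G00 X101.890 Y34.357
M3 S596
G1 X96.962 Y28.219 F1774
G1 X89.183 Y29.419 F1774
G1 X86.332 Y36.755 F1774
G1 X91.260 Y42.893 F1774
G1 X99.039 Y41.693 F1774
G1 X101.890 Y34.357 F1774
M5
G00 X101.098 Y61.827
M3 S596
G1 X163.684 Y61.827 F1774
G1 X163.684 Y41.404 F1774
G1 X101.098 Y41.404 F1774
G1 X101.098 Y61.827 F1774
M5
G00 X30.924 Y61.233
M3 S596
G1 X27.292 Y67.524 F1774
G1 X20.028 Y67.524 F1774
G1 X16.396 Y61.233 F1774
G1 X20.028 Y54.942 F1774
G1 X27.292 Y54.942 F1774
G1 X30.924 Y61.233 F1774
M5
G00 X0.000 Y0.000

1 u = 1 mm; y_m = 97.534 − y.

[1] `<path>` regular polygon, #ff8800→score S596 F1774: (101.890,34.357) → (96.962,28.219) → (89.183,29.419) → (86.332,36.755) → (91.260,42.893) → (99.039,41.693) → (101.890,34.357) (closed)

[2] `<rect>` rectangle, #ff8800→score S596 F1774: (101.098,61.827) → (163.684,61.827) → (163.684,41.404) → (101.098,41.404) → (101.098,61.827) (closed)

[3] `<circle>` circle, #ff8800→score S596 F1774: (30.924,61.233) → (27.292,67.524) → (20.028,67.524) → (16.396,61.233) → (20.028,54.942) → (27.292,54.942) → (30.924,61.233) (closed)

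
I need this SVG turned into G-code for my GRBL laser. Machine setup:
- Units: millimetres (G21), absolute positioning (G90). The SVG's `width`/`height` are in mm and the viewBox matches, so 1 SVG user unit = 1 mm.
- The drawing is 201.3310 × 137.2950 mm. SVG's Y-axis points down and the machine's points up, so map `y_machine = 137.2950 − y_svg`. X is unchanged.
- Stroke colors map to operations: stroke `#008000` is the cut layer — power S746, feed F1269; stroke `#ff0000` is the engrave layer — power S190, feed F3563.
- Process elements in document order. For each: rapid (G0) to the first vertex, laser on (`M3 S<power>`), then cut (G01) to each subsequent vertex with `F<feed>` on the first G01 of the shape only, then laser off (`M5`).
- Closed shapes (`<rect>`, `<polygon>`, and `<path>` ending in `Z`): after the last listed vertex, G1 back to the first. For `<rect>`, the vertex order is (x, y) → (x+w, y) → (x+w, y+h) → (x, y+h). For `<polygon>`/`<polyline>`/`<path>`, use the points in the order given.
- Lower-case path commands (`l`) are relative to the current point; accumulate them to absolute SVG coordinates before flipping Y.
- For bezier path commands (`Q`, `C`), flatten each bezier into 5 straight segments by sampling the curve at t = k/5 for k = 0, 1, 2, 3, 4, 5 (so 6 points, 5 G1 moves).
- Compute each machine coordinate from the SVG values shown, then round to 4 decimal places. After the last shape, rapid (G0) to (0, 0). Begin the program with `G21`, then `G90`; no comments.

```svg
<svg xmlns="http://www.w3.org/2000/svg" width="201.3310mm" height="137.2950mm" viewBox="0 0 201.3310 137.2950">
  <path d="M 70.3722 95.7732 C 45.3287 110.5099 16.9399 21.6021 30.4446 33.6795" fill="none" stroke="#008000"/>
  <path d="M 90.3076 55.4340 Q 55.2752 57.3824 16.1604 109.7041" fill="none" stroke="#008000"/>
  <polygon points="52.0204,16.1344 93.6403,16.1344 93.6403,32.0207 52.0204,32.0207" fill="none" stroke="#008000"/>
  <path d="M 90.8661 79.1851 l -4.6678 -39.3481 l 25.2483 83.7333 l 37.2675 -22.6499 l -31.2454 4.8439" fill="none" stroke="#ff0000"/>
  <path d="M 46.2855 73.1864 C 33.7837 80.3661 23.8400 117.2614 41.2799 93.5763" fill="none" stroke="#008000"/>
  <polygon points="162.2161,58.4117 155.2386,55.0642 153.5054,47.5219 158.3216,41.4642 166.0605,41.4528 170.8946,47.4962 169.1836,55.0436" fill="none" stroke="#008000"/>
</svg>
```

G21
G90
G0 X70.3722 Y41.5218
M3 S746
G01 X55.3066 Y43.4801 F1269
G01 X41.6095 Y60.4908
G01 X31.4526 Y82.7318
G01 X27.0071 Y100.3808
G01 X30.4446 Y103.6155
M5
G0 X90.3076 Y81.8610
M3 S746
G01 X76.1313 Y79.0667 F1269
G01 X61.6285 Y72.2426
G01 X46.7991 Y61.3885
G01 X31.6430 Y46.5046
G01 X16.1604 Y27.5909
M5
G0 X52.0204 Y121.1606
M3 S746
G01 X93.6403 Y121.1606 F1269
G01 X93.6403 Y105.2743
G01 X52.0204 Y105.2743
G01 X52.0204 Y121.1606
M5
G0 X90.8661 Y58.1099
M3 S190
G01 X86.1983 Y97.4580 F3563
G01 X111.4466 Y13.7247
G01 X148.7141 Y36.3746
G01 X117.4687 Y31.5307
M5
G0 X46.2855 Y64.1086
M3 S746
G01 X39.2900 Y56.9573 F1269
G01 X34.1001 Y47.0084
G01 X31.9073 Y38.5962
G01 X33.9034 Y36.0549
G01 X41.2799 Y43.7187
M5
G0 X162.2161 Y78.8833
M3 S746
G01 X155.2386 Y82.2308 F1269
G01 X153.5054 Y89.7731
G01 X158.3216 Y95.8308
G01 X166.0605 Y95.8422
G01 X170.8946 Y89.7988
G01 X169.1836 Y82.2514
G01 X162.2161 Y78.8833
M5
G0 X0.0000 Y0.0000

viewBox `0 0 201.3310 137.2950` with mm width/height → 1 unit = 1 mm. Flip: y_m = 137.2950 − y_svg.

**Shape 1** — `<path>` cubic bezier, stroke `#008000` → cut (S746, F1269). Control points (SVG): P0=(70.3722,95.7732), P1=(45.3287,110.5099), P2=(16.9399,21.6021), P3=(30.4446,33.6795); sampled at t=k/5. Machine vertices: (70.3722,41.5218) → (55.3066,43.4801) → (41.6095,60.4908) → (31.4526,82.7318) → (27.0071,100.3808) → (30.4446,103.6155). Open path.

**Shape 2** — `<path>` quadratic bezier, stroke `#008000` → cut (S746, F1269). Control points (SVG): P0=(90.3076,55.4340), P1=(55.2752,57.3824), P2=(16.1604,109.7041); sampled at t=k/5. Machine vertices: (90.3076,81.8610) → (76.1313,79.0667) → (61.6285,72.2426) → (46.7991,61.3885) → (31.6430,46.5046) → (16.1604,27.5909). Open path.

**Shape 3** — `<polygon>` rectangle, stroke `#008000` → cut (S746, F1269). Machine vertices: (52.0204,121.1606) → (93.6403,121.1606) → (93.6403,105.2743) → (52.0204,105.2743) → (52.0204,121.1606). Closed: final G1 returns to the first vertex.

**Shape 4** — `<path>` open polyline, stroke `#ff0000` → engrave (S190, F3563). Machine vertices: (90.8661,58.1099) → (86.1983,97.4580) → (111.4466,13.7247) → (148.7141,36.3746) → (117.4687,31.5307). Open path.

**Shape 5** — `<path>` cubic bezier, stroke `#008000` → cut (S746, F1269). Control points (SVG): P0=(46.2855,73.1864), P1=(33.7837,80.3661), P2=(23.8400,117.2614), P3=(41.2799,93.5763); sampled at t=k/5. Machine vertices: (46.2855,64.1086) → (39.2900,56.9573) → (34.1001,47.0084) → (31.9073,38.5962) → (33.9034,36.0549) → (41.2799,43.7187). Open path.

**Shape 6** — `<polygon>` regular polygon, stroke `#008000` → cut (S746, F1269). Machine vertices: (162.2161,78.8833) → (155.2386,82.2308) → (153.5054,89.7731) → (158.3216,95.8308) → (166.0605,95.8422) → (170.8946,89.7988) → (169.1836,82.2514) → (162.2161,78.8833). Closed: final G1 returns to the first vertex.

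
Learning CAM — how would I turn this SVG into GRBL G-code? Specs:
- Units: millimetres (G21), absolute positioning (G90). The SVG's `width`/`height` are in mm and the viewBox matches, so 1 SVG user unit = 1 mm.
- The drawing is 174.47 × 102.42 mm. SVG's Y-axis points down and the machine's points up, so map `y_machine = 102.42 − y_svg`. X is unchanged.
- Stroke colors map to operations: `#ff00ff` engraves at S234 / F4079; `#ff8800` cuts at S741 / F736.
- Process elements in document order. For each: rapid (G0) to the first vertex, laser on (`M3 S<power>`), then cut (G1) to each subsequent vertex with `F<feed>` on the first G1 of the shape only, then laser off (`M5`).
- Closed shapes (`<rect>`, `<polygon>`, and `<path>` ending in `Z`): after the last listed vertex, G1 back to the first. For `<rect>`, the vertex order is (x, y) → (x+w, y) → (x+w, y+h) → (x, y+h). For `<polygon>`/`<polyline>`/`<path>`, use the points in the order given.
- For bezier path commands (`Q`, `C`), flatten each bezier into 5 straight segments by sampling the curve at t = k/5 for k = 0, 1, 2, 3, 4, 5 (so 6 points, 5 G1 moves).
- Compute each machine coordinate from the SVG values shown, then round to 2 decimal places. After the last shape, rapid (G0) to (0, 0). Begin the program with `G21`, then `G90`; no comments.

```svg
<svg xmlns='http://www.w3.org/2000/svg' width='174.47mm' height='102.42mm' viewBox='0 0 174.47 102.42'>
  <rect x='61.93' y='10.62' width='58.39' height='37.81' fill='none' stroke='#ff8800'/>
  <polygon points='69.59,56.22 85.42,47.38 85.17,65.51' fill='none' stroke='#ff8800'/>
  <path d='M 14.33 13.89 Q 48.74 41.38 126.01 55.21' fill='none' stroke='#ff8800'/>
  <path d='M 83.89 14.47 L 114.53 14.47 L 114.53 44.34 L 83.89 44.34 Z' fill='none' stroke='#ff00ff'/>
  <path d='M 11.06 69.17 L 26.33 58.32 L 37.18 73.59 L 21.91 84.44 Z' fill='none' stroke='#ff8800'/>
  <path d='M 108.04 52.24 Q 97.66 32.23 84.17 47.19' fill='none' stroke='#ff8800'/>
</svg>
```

1 u = 1 mm; y_m = 102.42 − y.

[1] `<rect>` rectangle, #ff8800→cut S741 F736: (61.93,91.80) → (120.32,91.80) → (120.32,53.99) → (61.93,53.99) → (61.93,91.80) (closed)

[2] `<polygon>` regular polygon, #ff8800→cut S741 F736: (69.59,46.20) → (85.42,55.04) → (85.17,36.91) → (69.59,46.20) (closed)

[3] `<path>` quadratic bezier, #ff8800→cut S741 F736: (14.33,88.53) → (29.81,78.08) → (48.72,68.72) → (71.05,60.46) → (96.82,53.29) → (126.01,47.21)

[4] `<path>` rectangle, #ff00ff→engrave S234 F4079: (83.89,87.95) → (114.53,87.95) → (114.53,58.08) → (83.89,58.08) → (83.89,87.95) (closed)

[5] `<path>` regular polygon, #ff8800→cut S741 F736: (11.06,33.25) → (26.33,44.10) → (37.18,28.83) → (21.91,17.98) → (11.06,33.25) (closed)

[6] `<path>` quadratic bezier, #ff8800→cut S741 F736: (108.04,50.18) → (103.76,56.79) → (99.24,60.59) → (94.46,61.60) → (89.44,59.82) → (84.17,55.23)

G21
G90
G0 X61.93 Y91.80
M3 S741
G1 X120.32 Y91.80 F736
G1 X120.32 Y53.99
G1 X61.93 Y53.99
G1 X61.93 Y91.80
M5
G0 X69.59 Y46.20
M3 S741
G1 X85.42 Y55.04 F736
G1 X85.17 Y36.91
G1 X69.59 Y46.20
M5
G0 X14.33 Y88.53
M3 S741
G1 X29.81 Y78.08 F736
G1 X48.72 Y68.72
G1 X71.05 Y60.46
G1 X96.82 Y53.29
G1 X126.01 Y47.21
M5
G0 X83.89 Y87.95
M3 S234
G1 X114.53 Y87.95 F4079
G1 X114.53 Y58.08
G1 X83.89 Y58.08
G1 X83.89 Y87.95
M5
G0 X11.06 Y33.25
M3 S741
G1 X26.33 Y44.10 F736
G1 X37.18 Y28.83
G1 X21.91 Y17.98
G1 X11.06 Y33.25
M5
G0 X108.04 Y50.18
M3 S741
G1 X103.76 Y56.79 F736
G1 X99.24 Y60.59
G1 X94.46 Y61.60
G1 X89.44 Y59.82
G1 X84.17 Y55.23
M5
G0 X0.00 Y0.00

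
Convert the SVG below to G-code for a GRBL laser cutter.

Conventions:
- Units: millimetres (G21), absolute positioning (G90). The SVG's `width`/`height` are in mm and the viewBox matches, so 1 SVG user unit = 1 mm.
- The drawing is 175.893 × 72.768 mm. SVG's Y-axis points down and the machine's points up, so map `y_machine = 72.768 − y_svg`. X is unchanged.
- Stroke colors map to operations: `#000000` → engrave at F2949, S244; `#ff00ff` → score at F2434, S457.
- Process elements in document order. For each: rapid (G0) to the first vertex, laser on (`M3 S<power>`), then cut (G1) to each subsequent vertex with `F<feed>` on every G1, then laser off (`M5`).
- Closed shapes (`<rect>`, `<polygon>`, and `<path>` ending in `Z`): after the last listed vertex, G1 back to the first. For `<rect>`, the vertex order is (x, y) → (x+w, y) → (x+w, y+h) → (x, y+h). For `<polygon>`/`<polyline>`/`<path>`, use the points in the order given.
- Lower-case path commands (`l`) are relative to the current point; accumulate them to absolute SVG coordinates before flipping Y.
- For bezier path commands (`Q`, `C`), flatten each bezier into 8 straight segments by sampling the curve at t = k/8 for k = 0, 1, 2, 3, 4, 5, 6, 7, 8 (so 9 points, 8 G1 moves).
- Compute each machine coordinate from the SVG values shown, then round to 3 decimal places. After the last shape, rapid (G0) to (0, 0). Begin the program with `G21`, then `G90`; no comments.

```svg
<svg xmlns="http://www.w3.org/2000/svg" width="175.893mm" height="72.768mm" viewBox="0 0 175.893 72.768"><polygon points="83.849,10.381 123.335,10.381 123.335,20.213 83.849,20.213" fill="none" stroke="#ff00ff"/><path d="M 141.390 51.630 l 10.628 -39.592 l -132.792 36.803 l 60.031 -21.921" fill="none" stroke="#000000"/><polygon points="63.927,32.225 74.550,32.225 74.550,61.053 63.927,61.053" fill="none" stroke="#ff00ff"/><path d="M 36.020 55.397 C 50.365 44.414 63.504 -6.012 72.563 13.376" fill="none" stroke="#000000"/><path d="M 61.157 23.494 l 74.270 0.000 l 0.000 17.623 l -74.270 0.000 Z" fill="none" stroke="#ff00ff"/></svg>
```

G21
G90
G0 X83.849 Y62.387
M3 S457
G1 X123.335 Y62.387 F2434
G1 X123.335 Y52.555 F2434
G1 X83.849 Y52.555 F2434
G1 X83.849 Y62.387 F2434
M5
G0 X141.390 Y21.138
M3 S244
G1 X152.018 Y60.730 F2949
G1 X19.226 Y23.927 F2949
G1 X79.257 Y45.848 F2949
M5
G0 X63.927 Y40.543
M3 S457
G1 X74.550 Y40.543 F2434
G1 X74.550 Y11.715 F2434
G1 X63.927 Y11.715 F2434
G1 X63.927 Y40.543 F2434
M5
G0 X36.020 Y17.371
M3 S244
G1 X41.337 Y23.125 F2949
G1 X46.508 Y31.297 F2949
G1 X51.498 Y40.605 F2949
G1 X56.274 Y49.771 F2949
G1 X60.802 Y57.512 F2949
G1 X65.049 Y62.550 F2949
G1 X68.980 Y63.603 F2949
G1 X72.563 Y59.392 F2949
M5
G0 X61.157 Y49.274
M3 S457
G1 X135.427 Y49.274 F2434
G1 X135.427 Y31.651 F2434
G1 X61.157 Y31.651 F2434
G1 X61.157 Y49.274 F2434
M5
G0 X0.000 Y0.000

Since the viewBox matches the mm dimensions, user units are millimetres directly. The only transform is the Y-flip y_m = 72.768 − y_svg.

Shape 1 is a rectangle drawn with `<polygon>`. Its stroke #ff00ff means score at S457, F2434. After flipping Y the toolpath is (83.849,62.387) → (123.335,62.387) → (123.335,52.555) → (83.849,52.555) → (83.849,62.387), returning to the start.

Shape 2 is a open polyline drawn with `<path>`. Its stroke #000000 means engrave at S244, F2949. After flipping Y the toolpath is (141.390,21.138) → (152.018,60.730) → (19.226,23.927) → (79.257,45.848).

Shape 3 is a rectangle drawn with `<polygon>`. Its stroke #ff00ff means score at S457, F2434. After flipping Y the toolpath is (63.927,40.543) → (74.550,40.543) → (74.550,11.715) → (63.927,11.715) → (63.927,40.543), returning to the start.

Shape 4 is a cubic bezier drawn with `<path>`. Its stroke #000000 means engrave at S244, F2949. After flipping Y the toolpath is (36.020,17.371) → (41.337,23.125) → (46.508,31.297) → (51.498,40.605) → (56.274,49.771) → (60.802,57.512) → (65.049,62.550) → (68.980,63.603) → (72.563,59.392).

Shape 5 is a rectangle drawn with `<path>`. Its stroke #ff00ff means score at S457, F2434. After flipping Y the toolpath is (61.157,49.274) → (135.427,49.274) → (135.427,31.651) → (61.157,31.651) → (61.157,49.274), returning to the start.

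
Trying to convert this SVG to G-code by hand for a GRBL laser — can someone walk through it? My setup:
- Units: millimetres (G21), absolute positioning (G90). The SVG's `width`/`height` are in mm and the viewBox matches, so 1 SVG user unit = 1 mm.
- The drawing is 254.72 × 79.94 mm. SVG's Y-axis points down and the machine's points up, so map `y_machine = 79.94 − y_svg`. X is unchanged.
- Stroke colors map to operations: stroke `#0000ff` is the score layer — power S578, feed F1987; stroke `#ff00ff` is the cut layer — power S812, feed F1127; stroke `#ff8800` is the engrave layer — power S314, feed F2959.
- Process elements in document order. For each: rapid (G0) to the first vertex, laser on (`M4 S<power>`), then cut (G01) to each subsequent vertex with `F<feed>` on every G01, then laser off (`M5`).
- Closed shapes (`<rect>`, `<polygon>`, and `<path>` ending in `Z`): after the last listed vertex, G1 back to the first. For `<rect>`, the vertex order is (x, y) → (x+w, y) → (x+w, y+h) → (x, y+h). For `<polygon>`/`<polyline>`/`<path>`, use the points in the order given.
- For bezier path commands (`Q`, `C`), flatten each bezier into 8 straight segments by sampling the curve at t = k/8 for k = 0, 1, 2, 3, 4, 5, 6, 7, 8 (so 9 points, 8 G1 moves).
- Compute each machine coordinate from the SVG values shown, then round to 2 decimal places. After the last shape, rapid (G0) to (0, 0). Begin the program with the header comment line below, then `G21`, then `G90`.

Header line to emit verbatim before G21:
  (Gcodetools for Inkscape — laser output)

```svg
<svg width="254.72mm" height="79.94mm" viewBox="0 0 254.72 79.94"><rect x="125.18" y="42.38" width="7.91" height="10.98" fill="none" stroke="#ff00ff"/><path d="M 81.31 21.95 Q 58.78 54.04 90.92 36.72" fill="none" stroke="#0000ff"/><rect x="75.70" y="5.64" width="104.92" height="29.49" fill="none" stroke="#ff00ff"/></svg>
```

Since the viewBox matches the mm dimensions, user units are millimetres directly. The only transform is the Y-flip y_m = 79.94 − y_svg.

Shape 1 is a rectangle drawn with `<rect>`. Its stroke #ff00ff means cut at S812, F1127. After flipping Y the toolpath is (125.18,37.56) → (133.09,37.56) → (133.09,26.58) → (125.18,26.58) → (125.18,37.56), returning to the start.

Shape 2 is a quadratic bezier drawn with `<path>`. Its stroke #0000ff means score at S578, F1987. After flipping Y the toolpath is (81.31,57.99) → (76.53,50.74) → (73.46,45.03) → (72.10,40.87) → (72.45,38.25) → (74.50,37.18) → (78.27,37.65) → (83.74,39.66) → (90.92,43.22).

Shape 3 is a rectangle drawn with `<rect>`. Its stroke #ff00ff means cut at S812, F1127. After flipping Y the toolpath is (75.70,74.30) → (180.62,74.30) → (180.62,44.81) → (75.70,44.81) → (75.70,74.30), returning to the start.

(Gcodetools for Inkscape — laser output)
G21
G90
G0 X125.18 Y37.56
M4 S812
G01 X133.09 Y37.56 F1127
G01 X133.09 Y26.58 F1127
G01 X125.18 Y26.58 F1127
G01 X125.18 Y37.56 F1127
M5
G0 X81.31 Y57.99
M4 S578
G01 X76.53 Y50.74 F1987
G01 X73.46 Y45.03 F1987
G01 X72.10 Y40.87 F1987
G01 X72.45 Y38.25 F1987
G01 X74.50 Y37.18 F1987
G01 X78.27 Y37.65 F1987
G01 X83.74 Y39.66 F1987
G01 X90.92 Y43.22 F1987
M5
G0 X75.70 Y74.30
M4 S812
G01 X180.62 Y74.30 F1127
G01 X180.62 Y44.81 F1127
G01 X75.70 Y44.81 F1127
G01 X75.70 Y74.30 F1127
M5
G0 X0.00 Y0.00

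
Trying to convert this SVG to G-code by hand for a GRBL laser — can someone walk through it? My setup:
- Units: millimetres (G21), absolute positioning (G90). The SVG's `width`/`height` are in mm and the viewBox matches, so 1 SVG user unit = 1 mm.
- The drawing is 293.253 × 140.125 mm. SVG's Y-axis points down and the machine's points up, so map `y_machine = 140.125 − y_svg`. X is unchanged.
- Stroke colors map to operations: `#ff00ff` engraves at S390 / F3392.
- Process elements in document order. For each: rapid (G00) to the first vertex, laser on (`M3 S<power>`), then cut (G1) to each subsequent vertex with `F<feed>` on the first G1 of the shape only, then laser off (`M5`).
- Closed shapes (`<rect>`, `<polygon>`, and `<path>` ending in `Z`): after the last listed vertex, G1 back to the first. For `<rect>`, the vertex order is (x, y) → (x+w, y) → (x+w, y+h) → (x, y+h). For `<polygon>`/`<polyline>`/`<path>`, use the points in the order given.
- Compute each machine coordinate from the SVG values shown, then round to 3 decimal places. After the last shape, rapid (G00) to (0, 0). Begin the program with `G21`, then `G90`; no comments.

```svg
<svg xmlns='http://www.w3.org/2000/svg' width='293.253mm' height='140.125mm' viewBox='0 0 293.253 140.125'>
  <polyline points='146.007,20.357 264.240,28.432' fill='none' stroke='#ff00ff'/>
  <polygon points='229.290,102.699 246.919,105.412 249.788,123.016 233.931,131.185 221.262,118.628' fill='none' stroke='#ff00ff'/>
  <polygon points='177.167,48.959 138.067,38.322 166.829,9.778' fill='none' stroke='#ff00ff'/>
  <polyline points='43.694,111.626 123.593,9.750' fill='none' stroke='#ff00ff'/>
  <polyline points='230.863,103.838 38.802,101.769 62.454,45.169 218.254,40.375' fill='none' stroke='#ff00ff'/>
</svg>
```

G21
G90
G00 X146.007 Y119.768
M3 S390
G1 X264.240 Y111.693 F3392
M5
G00 X229.290 Y37.426
M3 S390
G1 X246.919 Y34.713 F3392
G1 X249.788 Y17.109
G1 X233.931 Y8.940
G1 X221.262 Y21.497
G1 X229.290 Y37.426
M5
G00 X177.167 Y91.166
M3 S390
G1 X138.067 Y101.803 F3392
G1 X166.829 Y130.347
G1 X177.167 Y91.166
M5
G00 X43.694 Y28.499
M3 S390
G1 X123.593 Y130.375 F3392
M5
G00 X230.863 Y36.287
M3 S390
G1 X38.802 Y38.356 F3392
G1 X62.454 Y94.956
G1 X218.254 Y99.750
M5
G00 X0.000 Y0.000

viewBox `0 0 293.253 140.125` with mm width/height → 1 unit = 1 mm. Flip: y_m = 140.125 − y_svg.

**Shape 1** — `<polyline>` line segment, stroke `#ff00ff` → engrave (S390, F3392). Machine vertices: (146.007,119.768) → (264.240,111.693). Open path.

**Shape 2** — `<polygon>` regular polygon, stroke `#ff00ff` → engrave (S390, F3392). Machine vertices: (229.290,37.426) → (246.919,34.713) → (249.788,17.109) → (233.931,8.940) → (221.262,21.497) → (229.290,37.426). Closed: final G1 returns to the first vertex.

**Shape 3** — `<polygon>` regular polygon, stroke `#ff00ff` → engrave (S390, F3392). Machine vertices: (177.167,91.166) → (138.067,101.803) → (166.829,130.347) → (177.167,91.166). Closed: final G1 returns to the first vertex.

**Shape 4** — `<polyline>` line segment, stroke `#ff00ff` → engrave (S390, F3392). Machine vertices: (43.694,28.499) → (123.593,130.375). Open path.

**Shape 5** — `<polyline>` open polyline, stroke `#ff00ff` → engrave (S390, F3392). Machine vertices: (230.863,36.287) → (38.802,38.356) → (62.454,94.956) → (218.254,99.750). Open path.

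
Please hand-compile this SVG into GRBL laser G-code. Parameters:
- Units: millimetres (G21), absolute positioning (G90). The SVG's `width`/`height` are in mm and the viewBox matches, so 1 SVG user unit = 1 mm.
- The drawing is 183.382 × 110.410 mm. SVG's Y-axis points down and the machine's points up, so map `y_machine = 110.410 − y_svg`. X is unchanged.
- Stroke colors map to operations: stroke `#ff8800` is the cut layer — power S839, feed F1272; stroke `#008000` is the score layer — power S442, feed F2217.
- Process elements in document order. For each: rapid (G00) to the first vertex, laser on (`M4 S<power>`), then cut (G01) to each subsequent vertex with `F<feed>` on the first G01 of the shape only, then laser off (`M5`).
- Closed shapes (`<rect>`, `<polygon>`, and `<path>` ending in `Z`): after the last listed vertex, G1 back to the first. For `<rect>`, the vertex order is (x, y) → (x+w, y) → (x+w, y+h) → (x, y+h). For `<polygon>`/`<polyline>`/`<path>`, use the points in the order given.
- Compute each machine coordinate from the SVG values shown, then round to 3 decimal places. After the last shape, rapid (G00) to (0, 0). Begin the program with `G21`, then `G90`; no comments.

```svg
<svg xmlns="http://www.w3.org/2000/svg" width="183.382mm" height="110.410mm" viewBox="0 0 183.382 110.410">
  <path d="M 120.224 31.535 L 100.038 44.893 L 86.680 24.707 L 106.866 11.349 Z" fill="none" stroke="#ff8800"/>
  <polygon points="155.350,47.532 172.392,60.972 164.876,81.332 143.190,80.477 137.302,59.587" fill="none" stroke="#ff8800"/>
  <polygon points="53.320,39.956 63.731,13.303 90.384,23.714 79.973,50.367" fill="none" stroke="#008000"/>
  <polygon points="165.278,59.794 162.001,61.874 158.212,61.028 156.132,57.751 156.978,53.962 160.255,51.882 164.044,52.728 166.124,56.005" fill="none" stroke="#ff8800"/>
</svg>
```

viewBox `0 0 183.382 110.410` with mm width/height → 1 unit = 1 mm. Flip: y_m = 110.410 − y_svg.

**Shape 1** — `<path>` regular polygon, stroke `#ff8800` → cut (S839, F1272). Machine vertices: (120.224,78.875) → (100.038,65.517) → (86.680,85.703) → (106.866,99.061) → (120.224,78.875). Closed: final G1 returns to the first vertex.

**Shape 2** — `<polygon>` regular polygon, stroke `#ff8800` → cut (S839, F1272). Machine vertices: (155.350,62.878) → (172.392,49.438) → (164.876,29.078) → (143.190,29.933) → (137.302,50.823) → (155.350,62.878). Closed: final G1 returns to the first vertex.

**Shape 3** — `<polygon>` regular polygon, stroke `#008000` → score (S442, F2217). Machine vertices: (53.320,70.454) → (63.731,97.107) → (90.384,86.696) → (79.973,60.043) → (53.320,70.454). Closed: final G1 returns to the first vertex.

**Shape 4** — `<polygon>` regular polygon, stroke `#ff8800` → cut (S839, F1272). Machine vertices: (165.278,50.616) → (162.001,48.536) → (158.212,49.382) → (156.132,52.659) → (156.978,56.448) → (160.255,58.528) → (164.044,57.682) → (166.124,54.405) → (165.278,50.616). Closed: final G1 returns to the first vertex.

G21
G90
G00 X120.224 Y78.875
M4 S839
G01 X100.038 Y65.517 F1272
G01 X86.680 Y85.703
G01 X106.866 Y99.061
G01 X120.224 Y78.875
M5
G00 X155.350 Y62.878
M4 S839
G01 X172.392 Y49.438 F1272
G01 X164.876 Y29.078
G01 X143.190 Y29.933
G01 X137.302 Y50.823
G01 X155.350 Y62.878
M5
G00 X53.320 Y70.454
M4 S442
G01 X63.731 Y97.107 F2217
G01 X90.384 Y86.696
G01 X79.973 Y60.043
G01 X53.320 Y70.454
M5
G00 X165.278 Y50.616
M4 S839
G01 X162.001 Y48.536 F1272
G01 X158.212 Y49.382
G01 X156.132 Y52.659
G01 X156.978 Y56.448
G01 X160.255 Y58.528
G01 X164.044 Y57.682
G01 X166.124 Y54.405
G01 X165.278 Y50.616
M5
G00 X0.000 Y0.000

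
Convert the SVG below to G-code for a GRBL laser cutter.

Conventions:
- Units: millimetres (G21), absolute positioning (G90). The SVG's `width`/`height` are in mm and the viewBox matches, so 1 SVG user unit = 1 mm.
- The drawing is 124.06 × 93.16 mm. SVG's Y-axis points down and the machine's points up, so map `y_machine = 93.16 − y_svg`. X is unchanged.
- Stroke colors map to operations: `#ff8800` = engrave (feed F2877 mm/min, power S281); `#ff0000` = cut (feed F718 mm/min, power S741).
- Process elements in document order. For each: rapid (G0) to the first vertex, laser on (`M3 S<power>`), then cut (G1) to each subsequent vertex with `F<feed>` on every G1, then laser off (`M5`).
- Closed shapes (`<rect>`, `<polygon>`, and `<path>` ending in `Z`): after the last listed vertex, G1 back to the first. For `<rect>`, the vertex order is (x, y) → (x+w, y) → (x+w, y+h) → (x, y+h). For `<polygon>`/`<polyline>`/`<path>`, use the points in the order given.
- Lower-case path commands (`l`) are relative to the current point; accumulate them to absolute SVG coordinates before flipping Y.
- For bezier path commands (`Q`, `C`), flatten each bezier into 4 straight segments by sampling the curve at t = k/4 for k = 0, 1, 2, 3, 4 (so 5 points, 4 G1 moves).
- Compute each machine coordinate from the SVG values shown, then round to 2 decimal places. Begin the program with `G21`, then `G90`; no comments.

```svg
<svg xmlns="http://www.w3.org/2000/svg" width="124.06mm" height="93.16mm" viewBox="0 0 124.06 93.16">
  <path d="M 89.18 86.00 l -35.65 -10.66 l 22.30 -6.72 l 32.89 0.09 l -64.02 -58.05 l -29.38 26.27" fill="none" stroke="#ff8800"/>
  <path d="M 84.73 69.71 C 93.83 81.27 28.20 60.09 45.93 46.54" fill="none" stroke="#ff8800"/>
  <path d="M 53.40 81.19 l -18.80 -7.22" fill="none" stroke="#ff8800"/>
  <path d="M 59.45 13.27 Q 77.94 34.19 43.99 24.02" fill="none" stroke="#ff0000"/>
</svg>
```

viewBox `0 0 124.06 93.16` with mm width/height → 1 unit = 1 mm. Flip: y_m = 93.16 − y_svg.

**Shape 1** — `<path>` open polyline, stroke `#ff8800` → engrave (S281, F2877). Machine vertices: (89.18,7.16) → (53.53,17.82) → (75.83,24.54) → (108.72,24.45) → (44.70,82.50) → (15.32,56.23). Open path.

**Shape 2** — `<path>` cubic bezier, stroke `#ff8800` → engrave (S281, F2877). Control points (SVG): P0=(84.73,69.71), P1=(93.83,81.27), P2=(28.20,60.09), P3=(45.93,46.54); sampled at t=k/4. Machine vertices: (84.73,23.45) → (80.01,20.29) → (62.09,25.62) → (45.79,35.66) → (45.93,46.62). Open path.

**Shape 3** — `<path>` line segment, stroke `#ff8800` → engrave (S281, F2877). Machine vertices: (53.40,11.97) → (34.60,19.19). Open path.

**Shape 4** — `<path>` quadratic bezier, stroke `#ff0000` → cut (S741, F718). Control points (SVG): P0=(59.45,13.27), P1=(77.94,34.19), P2=(43.99,24.02); sampled at t=k/4. Machine vertices: (59.45,79.89) → (65.42,71.37) → (64.83,66.74) → (57.69,66.00) → (43.99,69.14). Open path.

G21
G90
G0 X89.18 Y7.16
M3 S281
G1 X53.53 Y17.82 F2877
G1 X75.83 Y24.54 F2877
G1 X108.72 Y24.45 F2877
G1 X44.70 Y82.50 F2877
G1 X15.32 Y56.23 F2877
M5
G0 X84.73 Y23.45
M3 S281
G1 X80.01 Y20.29 F2877
G1 X62.09 Y25.62 F2877
G1 X45.79 Y35.66 F2877
G1 X45.93 Y46.62 F2877
M5
G0 X53.40 Y11.97
M3 S281
G1 X34.60 Y19.19 F2877
M5
G0 X59.45 Y79.89
M3 S741
G1 X65.42 Y71.37 F718
G1 X64.83 Y66.74 F718
G1 X57.69 Y66.00 F718
G1 X43.99 Y69.14 F718
M5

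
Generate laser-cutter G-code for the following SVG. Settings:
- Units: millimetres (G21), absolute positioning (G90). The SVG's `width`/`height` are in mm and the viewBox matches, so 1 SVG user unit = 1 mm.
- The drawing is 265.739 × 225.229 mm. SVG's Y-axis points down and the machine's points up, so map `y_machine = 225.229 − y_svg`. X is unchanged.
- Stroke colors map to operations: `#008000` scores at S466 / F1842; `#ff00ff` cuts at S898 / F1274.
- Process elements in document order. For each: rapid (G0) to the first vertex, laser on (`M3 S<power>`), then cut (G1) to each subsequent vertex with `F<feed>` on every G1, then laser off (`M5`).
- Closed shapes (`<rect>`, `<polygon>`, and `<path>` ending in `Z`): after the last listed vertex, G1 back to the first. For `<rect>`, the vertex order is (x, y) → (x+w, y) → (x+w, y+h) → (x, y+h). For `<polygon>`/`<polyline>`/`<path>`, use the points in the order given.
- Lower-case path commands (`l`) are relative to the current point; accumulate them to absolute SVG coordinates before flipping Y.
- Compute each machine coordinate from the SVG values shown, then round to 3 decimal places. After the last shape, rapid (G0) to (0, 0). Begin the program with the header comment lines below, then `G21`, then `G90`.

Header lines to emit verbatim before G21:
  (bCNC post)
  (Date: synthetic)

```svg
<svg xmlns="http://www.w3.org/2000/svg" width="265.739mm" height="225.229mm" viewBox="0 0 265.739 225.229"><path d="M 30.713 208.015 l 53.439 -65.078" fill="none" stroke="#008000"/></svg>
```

1 u = 1 mm; y_m = 225.229 − y.

[1] `<path>` line segment, #008000→score S466 F1842: (30.713,17.214) → (84.152,82.292)

(bCNC post)
(Date: synthetic)
G21
G90
G0 X30.713 Y17.214
M3 S466
G1 X84.152 Y82.292 F1842
M5
G0 X0.000 Y0.000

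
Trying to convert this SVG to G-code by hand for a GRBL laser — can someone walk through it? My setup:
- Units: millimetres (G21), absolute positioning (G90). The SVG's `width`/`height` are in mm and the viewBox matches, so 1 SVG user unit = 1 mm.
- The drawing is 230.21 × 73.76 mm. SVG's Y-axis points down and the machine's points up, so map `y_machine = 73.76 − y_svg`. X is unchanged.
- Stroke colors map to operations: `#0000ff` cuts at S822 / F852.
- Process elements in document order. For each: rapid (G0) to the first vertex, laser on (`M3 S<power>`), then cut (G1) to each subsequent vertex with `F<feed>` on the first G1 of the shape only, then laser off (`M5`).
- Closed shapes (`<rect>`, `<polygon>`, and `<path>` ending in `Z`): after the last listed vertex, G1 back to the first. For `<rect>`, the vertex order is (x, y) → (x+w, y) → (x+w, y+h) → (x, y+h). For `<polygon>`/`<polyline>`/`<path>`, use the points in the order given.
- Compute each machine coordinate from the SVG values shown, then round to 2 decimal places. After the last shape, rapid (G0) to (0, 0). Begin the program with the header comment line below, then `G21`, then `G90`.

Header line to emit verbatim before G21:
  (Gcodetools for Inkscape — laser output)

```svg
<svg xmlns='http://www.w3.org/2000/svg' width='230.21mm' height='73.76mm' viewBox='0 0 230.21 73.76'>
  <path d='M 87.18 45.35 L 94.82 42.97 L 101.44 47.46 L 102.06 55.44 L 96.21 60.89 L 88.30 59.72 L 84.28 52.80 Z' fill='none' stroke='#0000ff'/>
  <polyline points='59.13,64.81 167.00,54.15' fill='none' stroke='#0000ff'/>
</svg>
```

Since the viewBox matches the mm dimensions, user units are millimetres directly. The only transform is the Y-flip y_m = 73.76 − y_svg.

Shape 1 is a regular polygon drawn with `<path>`. Its stroke #0000ff means cut at S822, F852. After flipping Y the toolpath is (87.18,28.41) → (94.82,30.79) → (101.44,26.30) → (102.06,18.32) → (96.21,12.87) → (88.30,14.04) → (84.28,20.96) → (87.18,28.41), returning to the start.

Shape 2 is a line segment drawn with `<polyline>`. Its stroke #0000ff means cut at S822, F852. After flipping Y the toolpath is (59.13,8.95) → (167.00,19.61).

(Gcodetools for Inkscape — laser output)
G21
G90
G0 X87.18 Y28.41
M3 S822
G1 X94.82 Y30.79 F852
G1 X101.44 Y26.30
G1 X102.06 Y18.32
G1 X96.21 Y12.87
G1 X88.30 Y14.04
G1 X84.28 Y20.96
G1 X87.18 Y28.41
M5
G0 X59.13 Y8.95
M3 S822
G1 X167.00 Y19.61 F852
M5
G0 X0.00 Y0.00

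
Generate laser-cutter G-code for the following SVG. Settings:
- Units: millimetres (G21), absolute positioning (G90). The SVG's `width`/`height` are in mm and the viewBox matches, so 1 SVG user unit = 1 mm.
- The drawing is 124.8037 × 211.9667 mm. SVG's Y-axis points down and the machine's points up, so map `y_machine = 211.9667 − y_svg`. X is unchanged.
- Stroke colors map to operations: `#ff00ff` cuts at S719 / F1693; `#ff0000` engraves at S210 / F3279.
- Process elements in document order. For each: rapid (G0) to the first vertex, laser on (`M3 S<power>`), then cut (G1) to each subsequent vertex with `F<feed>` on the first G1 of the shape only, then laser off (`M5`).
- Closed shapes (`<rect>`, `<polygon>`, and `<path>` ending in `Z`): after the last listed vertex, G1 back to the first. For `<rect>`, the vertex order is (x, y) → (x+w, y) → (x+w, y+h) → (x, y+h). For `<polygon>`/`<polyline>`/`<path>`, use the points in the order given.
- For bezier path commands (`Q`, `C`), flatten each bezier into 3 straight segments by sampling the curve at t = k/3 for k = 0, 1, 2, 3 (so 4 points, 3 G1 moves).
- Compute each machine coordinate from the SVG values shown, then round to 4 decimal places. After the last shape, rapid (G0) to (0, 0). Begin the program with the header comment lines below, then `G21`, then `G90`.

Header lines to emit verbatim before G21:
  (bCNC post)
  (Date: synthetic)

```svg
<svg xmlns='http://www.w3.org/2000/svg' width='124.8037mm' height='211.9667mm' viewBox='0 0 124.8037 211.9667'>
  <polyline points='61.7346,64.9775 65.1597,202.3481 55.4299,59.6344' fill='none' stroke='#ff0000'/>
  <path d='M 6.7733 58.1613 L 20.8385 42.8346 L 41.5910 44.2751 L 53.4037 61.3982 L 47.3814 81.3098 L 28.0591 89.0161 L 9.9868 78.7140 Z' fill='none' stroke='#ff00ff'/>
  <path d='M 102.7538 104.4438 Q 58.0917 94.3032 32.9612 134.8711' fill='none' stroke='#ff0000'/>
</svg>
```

viewBox `0 0 124.8037 211.9667` with mm width/height → 1 unit = 1 mm. Flip: y_m = 211.9667 − y_svg.

**Shape 1** — `<polyline>` open polyline, stroke `#ff0000` → engrave (S210, F3279). Machine vertices: (61.7346,146.9892) → (65.1597,9.6186) → (55.4299,152.3323). Open path.

**Shape 2** — `<path>` regular polygon, stroke `#ff00ff` → cut (S719, F1693). Machine vertices: (6.7733,153.8054) → (20.8385,169.1321) → (41.5910,167.6916) → (53.4037,150.5685) → (47.3814,130.6569) → (28.0591,122.9506) → (9.9868,133.2527) → (6.7733,153.8054). Closed: final G1 returns to the first vertex.

**Shape 3** — `<path>` quadratic bezier, stroke `#ff0000` → engrave (S210, F3279). Control points (SVG): P0=(102.7538,104.4438), P1=(58.0917,94.3032), P2=(32.9612,134.8711); sampled at t=k/3. Machine vertices: (102.7538,107.5229) → (75.1492,108.6490) → (51.8850,98.5066) → (32.9612,77.0956). Open path.

(bCNC post)
(Date: synthetic)
G21
G90
G0 X61.7346 Y146.9892
M3 S210
G1 X65.1597 Y9.6186 F3279
G1 X55.4299 Y152.3323
M5
G0 X6.7733 Y153.8054
M3 S719
G1 X20.8385 Y169.1321 F1693
G1 X41.5910 Y167.6916
G1 X53.4037 Y150.5685
G1 X47.3814 Y130.6569
G1 X28.0591 Y122.9506
G1 X9.9868 Y133.2527
G1 X6.7733 Y153.8054
M5
G0 X102.7538 Y107.5229
M3 S210
G1 X75.1492 Y108.6490 F3279
G1 X51.8850 Y98.5066
G1 X32.9612 Y77.0956
M5
G0 X0.0000 Y0.0000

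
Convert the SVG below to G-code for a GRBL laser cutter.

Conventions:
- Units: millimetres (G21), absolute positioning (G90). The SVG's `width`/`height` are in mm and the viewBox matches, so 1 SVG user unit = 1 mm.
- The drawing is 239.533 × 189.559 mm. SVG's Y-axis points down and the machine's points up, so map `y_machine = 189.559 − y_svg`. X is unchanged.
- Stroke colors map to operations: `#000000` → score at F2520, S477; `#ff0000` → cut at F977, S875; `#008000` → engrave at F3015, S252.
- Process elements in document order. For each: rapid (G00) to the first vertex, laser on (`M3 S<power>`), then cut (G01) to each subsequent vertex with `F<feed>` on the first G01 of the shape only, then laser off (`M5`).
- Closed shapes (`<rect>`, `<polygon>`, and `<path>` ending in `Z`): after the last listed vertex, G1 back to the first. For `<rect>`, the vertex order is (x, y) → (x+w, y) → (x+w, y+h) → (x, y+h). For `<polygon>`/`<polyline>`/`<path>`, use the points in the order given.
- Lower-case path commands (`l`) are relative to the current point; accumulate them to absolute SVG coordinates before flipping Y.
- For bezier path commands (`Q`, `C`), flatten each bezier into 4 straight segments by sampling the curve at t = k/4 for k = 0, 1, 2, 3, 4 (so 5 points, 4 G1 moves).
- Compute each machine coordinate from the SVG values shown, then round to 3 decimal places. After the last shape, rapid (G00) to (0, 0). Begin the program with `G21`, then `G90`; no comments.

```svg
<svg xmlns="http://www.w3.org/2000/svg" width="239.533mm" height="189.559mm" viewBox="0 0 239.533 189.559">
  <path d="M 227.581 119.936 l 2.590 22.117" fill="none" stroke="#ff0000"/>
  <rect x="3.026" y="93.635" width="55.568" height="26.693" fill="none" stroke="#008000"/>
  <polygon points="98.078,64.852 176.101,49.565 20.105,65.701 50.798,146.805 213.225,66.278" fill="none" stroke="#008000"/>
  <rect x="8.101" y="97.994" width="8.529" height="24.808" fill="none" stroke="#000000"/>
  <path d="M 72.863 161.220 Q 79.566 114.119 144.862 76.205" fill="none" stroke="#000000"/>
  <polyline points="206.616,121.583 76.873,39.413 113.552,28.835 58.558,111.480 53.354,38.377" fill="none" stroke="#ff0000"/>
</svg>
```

viewBox `0 0 239.533 189.559` with mm width/height → 1 unit = 1 mm. Flip: y_m = 189.559 − y_svg.

**Shape 1** — `<path>` line segment, stroke `#ff0000` → cut (S875, F977). Machine vertices: (227.581,69.623) → (230.171,47.506). Open path.

**Shape 2** — `<rect>` rectangle, stroke `#008000` → engrave (S252, F3015). Machine vertices: (3.026,95.924) → (58.594,95.924) → (58.594,69.231) → (3.026,69.231) → (3.026,95.924). Closed: final G1 returns to the first vertex.

**Shape 3** — `<polygon>` closed polygon, stroke `#008000` → engrave (S252, F3015). Machine vertices: (98.078,124.707) → (176.101,139.994) → (20.105,123.858) → (50.798,42.754) → (213.225,123.281) → (98.078,124.707). Closed: final G1 returns to the first vertex.

**Shape 4** — `<rect>` rectangle, stroke `#000000` → score (S477, F2520). Machine vertices: (8.101,91.565) → (16.630,91.565) → (16.630,66.757) → (8.101,66.757) → (8.101,91.565). Closed: final G1 returns to the first vertex.

**Shape 5** — `<path>` quadratic bezier, stroke `#000000` → score (S477, F2520). Control points (SVG): P0=(72.863,161.220), P1=(79.566,114.119), P2=(144.862,76.205); sampled at t=k/4. Machine vertices: (72.863,28.339) → (79.877,51.315) → (94.214,73.143) → (115.876,93.823) → (144.862,113.354). Open path.

**Shape 6** — `<polyline>` open polyline, stroke `#ff0000` → cut (S875, F977). Machine vertices: (206.616,67.976) → (76.873,150.146) → (113.552,160.724) → (58.558,78.079) → (53.354,151.182). Open path.

G21
G90
G00 X227.581 Y69.623
M3 S875
G01 X230.171 Y47.506 F977
M5
G00 X3.026 Y95.924
M3 S252
G01 X58.594 Y95.924 F3015
G01 X58.594 Y69.231
G01 X3.026 Y69.231
G01 X3.026 Y95.924
M5
G00 X98.078 Y124.707
M3 S252
G01 X176.101 Y139.994 F3015
G01 X20.105 Y123.858
G01 X50.798 Y42.754
G01 X213.225 Y123.281
G01 X98.078 Y124.707
M5
G00 X8.101 Y91.565
M3 S477
G01 X16.630 Y91.565 F2520
G01 X16.630 Y66.757
G01 X8.101 Y66.757
G01 X8.101 Y91.565
M5
G00 X72.863 Y28.339
M3 S477
G01 X79.877 Y51.315 F2520
G01 X94.214 Y73.143
G01 X115.876 Y93.823
G01 X144.862 Y113.354
M5
G00 X206.616 Y67.976
M3 S875
G01 X76.873 Y150.146 F977
G01 X113.552 Y160.724
G01 X58.558 Y78.079
G01 X53.354 Y151.182
M5
G00 X0.000 Y0.000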